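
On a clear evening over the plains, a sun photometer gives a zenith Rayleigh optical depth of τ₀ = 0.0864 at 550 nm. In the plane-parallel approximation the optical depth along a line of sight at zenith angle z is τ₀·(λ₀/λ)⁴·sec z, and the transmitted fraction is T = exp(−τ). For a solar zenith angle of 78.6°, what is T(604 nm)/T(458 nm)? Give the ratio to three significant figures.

1.84

Airmass: sec 78.6° = 5.0593.
τ(604 nm) = 0.0864 × (550/604)⁴ × 5.0593 = 0.0864 × 0.6875 × 5.0593 = 0.3005.
τ(458 nm) = 0.0864 × (550/458)⁴ × 5.0593 = 0.0864 × 2.0796 × 5.0593 = 0.9091.
T(604)/T(458) = exp(τ_B − τ_A) = exp(0.6085) = 1.8377.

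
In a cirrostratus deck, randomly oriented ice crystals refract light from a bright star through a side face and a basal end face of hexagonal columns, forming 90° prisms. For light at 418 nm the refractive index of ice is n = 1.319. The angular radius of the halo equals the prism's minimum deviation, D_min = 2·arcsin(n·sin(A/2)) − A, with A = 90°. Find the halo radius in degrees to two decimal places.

n·sin(A/2) = 1.319 × sin 45° = 1.319 × 0.7071 = 0.9327.
D_min = 2·arcsin(0.9327) − 90° = 2 × 68.856° − 90° = 47.711°.

47.71°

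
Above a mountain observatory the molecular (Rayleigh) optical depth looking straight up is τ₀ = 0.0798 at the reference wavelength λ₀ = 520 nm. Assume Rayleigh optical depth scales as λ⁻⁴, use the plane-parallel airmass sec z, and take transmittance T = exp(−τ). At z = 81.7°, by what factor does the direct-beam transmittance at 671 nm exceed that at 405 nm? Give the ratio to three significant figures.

Airmass: sec 81.7° = 6.9273.
τ(671 nm) = 0.0798 × (520/671)⁴ × 6.9273 = 0.0798 × 0.3607 × 6.9273 = 0.1994.
τ(405 nm) = 0.0798 × (520/405)⁴ × 6.9273 = 0.0798 × 2.7176 × 6.9273 = 1.5023.
T(671)/T(405) = exp(τ_B − τ_A) = exp(1.3029) = 3.6801.

3.68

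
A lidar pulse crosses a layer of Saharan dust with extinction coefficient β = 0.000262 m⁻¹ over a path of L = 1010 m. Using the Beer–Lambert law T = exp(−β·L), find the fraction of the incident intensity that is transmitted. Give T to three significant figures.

τ = β·L = 0.000262 × 1010 = 0.2646.
T = exp(−0.2646) = 0.7675.

0.767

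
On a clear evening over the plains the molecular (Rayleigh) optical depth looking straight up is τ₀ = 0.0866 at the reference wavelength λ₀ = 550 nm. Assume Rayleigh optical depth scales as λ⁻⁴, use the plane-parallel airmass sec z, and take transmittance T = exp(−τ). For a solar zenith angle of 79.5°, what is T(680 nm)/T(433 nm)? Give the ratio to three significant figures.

2.81

Airmass: sec 79.5° = 5.4874.
τ(680 nm) = 0.0866 × (550/680)⁴ × 5.4874 = 0.0866 × 0.4280 × 5.4874 = 0.2034.
τ(433 nm) = 0.0866 × (550/433)⁴ × 5.4874 = 0.0866 × 2.6031 × 5.4874 = 1.2370.
T(680)/T(433) = exp(τ_B − τ_A) = exp(1.0337) = 2.8113.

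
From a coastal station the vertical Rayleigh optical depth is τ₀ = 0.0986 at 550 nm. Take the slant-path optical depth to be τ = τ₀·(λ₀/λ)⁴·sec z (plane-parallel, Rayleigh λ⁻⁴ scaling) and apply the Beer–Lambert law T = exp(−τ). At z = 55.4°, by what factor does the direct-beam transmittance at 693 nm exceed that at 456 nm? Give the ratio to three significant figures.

Airmass: sec 55.4° = 1.7610.
τ(693 nm) = 0.0986 × (550/693)⁴ × 1.7610 = 0.0986 × 0.3968 × 1.7610 = 0.0689.
τ(456 nm) = 0.0986 × (550/456)⁴ × 1.7610 = 0.0986 × 2.1164 × 1.7610 = 0.3675.
T(693)/T(456) = exp(τ_B − τ_A) = exp(0.2986) = 1.3480.

1.35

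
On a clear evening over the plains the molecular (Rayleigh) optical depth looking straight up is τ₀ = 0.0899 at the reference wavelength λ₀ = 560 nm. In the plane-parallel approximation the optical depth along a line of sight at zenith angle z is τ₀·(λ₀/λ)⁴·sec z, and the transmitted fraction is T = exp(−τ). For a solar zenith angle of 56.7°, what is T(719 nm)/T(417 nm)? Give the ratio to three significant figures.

Airmass: sec 56.7° = 1.8214.
τ(719 nm) = 0.0899 × (560/719)⁴ × 1.8214 = 0.0899 × 0.3680 × 1.8214 = 0.0603.
τ(417 nm) = 0.0899 × (560/417)⁴ × 1.8214 = 0.0899 × 3.2524 × 1.8214 = 0.5326.
T(719)/T(417) = exp(τ_B − τ_A) = exp(0.4723) = 1.6037.

1.60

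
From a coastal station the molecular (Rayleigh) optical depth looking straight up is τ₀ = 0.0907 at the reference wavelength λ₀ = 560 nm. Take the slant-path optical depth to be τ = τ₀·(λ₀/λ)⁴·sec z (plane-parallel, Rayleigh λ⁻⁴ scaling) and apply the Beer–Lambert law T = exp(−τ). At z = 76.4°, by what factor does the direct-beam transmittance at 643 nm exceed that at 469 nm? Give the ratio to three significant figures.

1.75

Airmass: sec 76.4° = 4.2527.
τ(643 nm) = 0.0907 × (560/643)⁴ × 4.2527 = 0.0907 × 0.5753 × 4.2527 = 0.2219.
τ(469 nm) = 0.0907 × (560/469)⁴ × 4.2527 = 0.0907 × 2.0326 × 4.2527 = 0.7840.
T(643)/T(469) = exp(τ_B − τ_A) = exp(0.5621) = 1.7544.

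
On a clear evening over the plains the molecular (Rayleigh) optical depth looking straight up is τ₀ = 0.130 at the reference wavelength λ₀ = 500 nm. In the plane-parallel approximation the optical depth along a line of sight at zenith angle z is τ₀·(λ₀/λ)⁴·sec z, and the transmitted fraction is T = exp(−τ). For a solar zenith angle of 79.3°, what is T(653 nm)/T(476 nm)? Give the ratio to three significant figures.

Airmass: sec 79.3° = 5.3860.
τ(653 nm) = 0.130 × (500/653)⁴ × 5.3860 = 0.130 × 0.3437 × 5.3860 = 0.2407.
τ(476 nm) = 0.130 × (500/476)⁴ × 5.3860 = 0.130 × 1.2175 × 5.3860 = 0.8524.
T(653)/T(476) = exp(τ_B − τ_A) = exp(0.6118) = 1.8437.

1.84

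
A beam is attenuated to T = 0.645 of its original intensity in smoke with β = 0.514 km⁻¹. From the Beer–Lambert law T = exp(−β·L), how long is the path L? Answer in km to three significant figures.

0.853 km

Beer–Lambert: T = exp(−βL) ⇒ L = −ln(T)/β = −ln(0.645)/0.514 = 0.4385/0.514 = 0.8531 km.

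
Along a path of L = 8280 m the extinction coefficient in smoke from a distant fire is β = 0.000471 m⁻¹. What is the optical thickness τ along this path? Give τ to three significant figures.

τ = β·L = 0.000471 × 8280 = 3.8999.

3.90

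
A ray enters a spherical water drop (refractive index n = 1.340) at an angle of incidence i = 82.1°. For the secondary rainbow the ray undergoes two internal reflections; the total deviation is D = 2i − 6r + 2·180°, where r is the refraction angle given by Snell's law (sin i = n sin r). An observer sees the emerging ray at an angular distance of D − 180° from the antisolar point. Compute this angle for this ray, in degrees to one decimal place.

58.2°

sin r = sin 82.1° / 1.340 = 0.9905/1.340 = 0.7392; r = 47.66°.
D = 2·82.1° − 6·47.66° + 2·180° = 164.20° − 285.97° + 360° = 238.23°.
Angle from antisolar point = D − 180° = 58.23°.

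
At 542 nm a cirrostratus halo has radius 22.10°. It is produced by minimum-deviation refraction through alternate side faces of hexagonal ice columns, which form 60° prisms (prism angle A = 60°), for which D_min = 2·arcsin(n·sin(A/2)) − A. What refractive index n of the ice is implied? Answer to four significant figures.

Rearranging: n = sin((D_min + A)/2) / sin(A/2).
(D_min + A)/2 = (22.10° + 60°)/2 = 41.050°.
n = sin 41.050° / sin 30° = 0.6567 / 0.5000 = 1.3134.

1.313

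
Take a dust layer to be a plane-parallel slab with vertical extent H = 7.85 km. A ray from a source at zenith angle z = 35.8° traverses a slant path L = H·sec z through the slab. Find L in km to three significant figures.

9.68 km

sec z = 1/cos 35.8° = 1.2329.
L = 7.85 × 1.2329 = 9.679 km.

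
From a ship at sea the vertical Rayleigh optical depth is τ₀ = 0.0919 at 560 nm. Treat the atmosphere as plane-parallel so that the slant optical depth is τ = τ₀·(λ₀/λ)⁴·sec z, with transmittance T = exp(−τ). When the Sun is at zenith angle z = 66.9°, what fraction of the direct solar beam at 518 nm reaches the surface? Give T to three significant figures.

0.726

sec 66.9° = 2.5488.
τ = 0.0919 × (560/518)⁴ × 2.5488 = 0.0919 × 1.3659 × 2.5488 = 0.3200.
T = exp(−0.3200) = 0.7262.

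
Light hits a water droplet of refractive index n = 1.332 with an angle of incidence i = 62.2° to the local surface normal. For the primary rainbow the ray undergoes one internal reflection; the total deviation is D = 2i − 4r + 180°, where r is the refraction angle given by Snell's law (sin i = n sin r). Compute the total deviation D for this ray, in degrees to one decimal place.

sin r = sin 62.2° / 1.332 = 0.8846/1.332 = 0.6641; r = 41.61°.
D = 2·62.2° − 4·41.61° + 180° = 124.40° − 166.45° + 180° = 137.95°.

137.9°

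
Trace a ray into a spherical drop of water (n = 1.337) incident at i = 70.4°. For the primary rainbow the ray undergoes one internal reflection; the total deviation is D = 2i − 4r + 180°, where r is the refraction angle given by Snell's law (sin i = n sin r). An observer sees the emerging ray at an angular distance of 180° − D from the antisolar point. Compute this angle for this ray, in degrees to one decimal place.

38.4°

sin r = sin 70.4° / 1.337 = 0.9421/1.337 = 0.7046; r = 44.80°.
D = 2·70.4° − 4·44.80° + 180° = 140.80° − 179.19° + 180° = 141.61°.
Angle from antisolar point = 180° − D = 38.39°.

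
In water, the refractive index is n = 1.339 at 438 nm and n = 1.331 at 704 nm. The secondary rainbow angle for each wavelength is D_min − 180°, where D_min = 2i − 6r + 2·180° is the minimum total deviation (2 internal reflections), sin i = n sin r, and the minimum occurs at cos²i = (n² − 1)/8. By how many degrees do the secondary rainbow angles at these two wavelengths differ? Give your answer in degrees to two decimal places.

At 438 nm (n = 1.339): cos²i = 0.09912 → i = 71.650°, r = 45.141°, D_min = 232.451°, rainbow angle = 52.451°.
At 704 nm (n = 1.331): cos²i = 0.09645 → i = 71.907°, r = 45.575°, D_min = 230.365°, rainbow angle = 50.365°.
Angular width = |52.451° − 50.365°| = 2.086°.

2.09°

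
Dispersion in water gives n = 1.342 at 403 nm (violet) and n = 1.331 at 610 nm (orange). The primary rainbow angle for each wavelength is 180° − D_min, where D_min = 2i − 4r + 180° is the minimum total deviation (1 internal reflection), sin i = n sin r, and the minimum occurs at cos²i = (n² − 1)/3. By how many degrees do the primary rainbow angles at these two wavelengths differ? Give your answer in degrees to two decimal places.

At 403 nm (n = 1.342): cos²i = 0.26699 → i = 58.888°, r = 39.641°, D_min = 139.213°, rainbow angle = 40.787°.
At 610 nm (n = 1.331): cos²i = 0.25719 → i = 59.527°, r = 40.356°, D_min = 137.630°, rainbow angle = 42.370°.
Angular width = |40.787° − 42.370°| = 1.583°.

1.58°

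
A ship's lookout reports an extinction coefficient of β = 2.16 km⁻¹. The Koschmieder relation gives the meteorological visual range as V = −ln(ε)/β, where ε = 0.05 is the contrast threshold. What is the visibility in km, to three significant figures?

V = −ln(0.05) / 2.16 = 2.996 / 2.16 = 1.3869 km.

1.39 km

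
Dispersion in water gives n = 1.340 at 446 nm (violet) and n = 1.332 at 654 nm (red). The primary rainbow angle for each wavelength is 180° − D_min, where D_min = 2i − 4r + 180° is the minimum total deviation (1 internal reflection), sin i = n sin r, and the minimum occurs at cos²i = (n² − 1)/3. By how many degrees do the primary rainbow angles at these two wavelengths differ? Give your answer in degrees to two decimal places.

1.15°

At 446 nm (n = 1.340): cos²i = 0.26520 → i = 59.004°, r = 39.770°, D_min = 138.929°, rainbow angle = 41.071°.
At 654 nm (n = 1.332): cos²i = 0.25807 → i = 59.469°, r = 40.290°, D_min = 137.776°, rainbow angle = 42.224°.
Angular width = |41.071° − 42.224°| = 1.153°.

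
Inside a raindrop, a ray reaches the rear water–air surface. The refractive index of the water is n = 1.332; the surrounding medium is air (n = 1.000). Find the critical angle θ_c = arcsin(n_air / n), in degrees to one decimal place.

sin θ_c = n_air / n = 1.000 / 1.332 = 0.7508.
θ_c = arcsin(0.7508) = 48.66°.

48.7°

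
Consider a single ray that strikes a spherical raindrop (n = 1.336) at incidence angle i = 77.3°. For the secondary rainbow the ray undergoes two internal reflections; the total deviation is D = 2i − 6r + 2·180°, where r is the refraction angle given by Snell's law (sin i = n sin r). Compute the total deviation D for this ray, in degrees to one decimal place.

233.2°

sin r = sin 77.3° / 1.336 = 0.9755/1.336 = 0.7302; r = 46.90°.
D = 2·77.3° − 6·46.90° + 2·180° = 154.60° − 281.41° + 360° = 233.19°.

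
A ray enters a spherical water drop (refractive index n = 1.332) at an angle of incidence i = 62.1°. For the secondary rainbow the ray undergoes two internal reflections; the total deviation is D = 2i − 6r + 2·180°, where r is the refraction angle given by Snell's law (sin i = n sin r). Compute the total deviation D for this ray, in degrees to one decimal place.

234.8°

sin r = sin 62.1° / 1.332 = 0.8838/1.332 = 0.6635; r = 41.57°.
D = 2·62.1° − 6·41.57° + 2·180° = 124.20° − 249.40° + 360° = 234.80°.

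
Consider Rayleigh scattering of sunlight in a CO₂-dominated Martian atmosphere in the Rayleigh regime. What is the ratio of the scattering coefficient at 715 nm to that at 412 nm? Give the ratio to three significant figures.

0.110

Rayleigh scattering ∝ λ⁻⁴, so the ratio of coefficients is the inverse fourth power of the wavelength ratio.
σ(715)/σ(412) = (412/715)⁴ = (0.5762)⁴ = 0.1102.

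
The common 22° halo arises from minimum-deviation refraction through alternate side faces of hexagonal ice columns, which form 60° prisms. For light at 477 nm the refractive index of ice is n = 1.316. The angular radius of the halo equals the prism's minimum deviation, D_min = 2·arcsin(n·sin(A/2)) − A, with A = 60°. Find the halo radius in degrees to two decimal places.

22.30°

n·sin(A/2) = 1.316 × sin 30° = 1.316 × 0.5000 = 0.6580.
D_min = 2·arcsin(0.6580) − 60° = 2 × 41.148° − 60° = 22.295°.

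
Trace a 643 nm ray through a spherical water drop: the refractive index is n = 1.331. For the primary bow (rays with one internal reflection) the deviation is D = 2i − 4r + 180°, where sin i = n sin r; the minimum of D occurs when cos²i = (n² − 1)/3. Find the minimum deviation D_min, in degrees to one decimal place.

cos²i = (1.77156 − 1)/3 = 0.25719; i = arccos(0.50714) = 59.527°.
sin r = sin 59.527°/1.331 = 0.64753; r = 40.356°.
D_min = 2·59.527° − 4·40.356° + 180° = 137.630°.

137.6°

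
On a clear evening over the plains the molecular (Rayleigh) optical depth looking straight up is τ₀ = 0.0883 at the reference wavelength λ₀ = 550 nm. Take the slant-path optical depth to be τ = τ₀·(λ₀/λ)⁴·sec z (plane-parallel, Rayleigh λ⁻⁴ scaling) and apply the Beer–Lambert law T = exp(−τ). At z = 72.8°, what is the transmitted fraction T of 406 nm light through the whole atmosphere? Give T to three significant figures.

sec 72.8° = 3.3817.
τ = 0.0883 × (550/406)⁴ × 3.3817 = 0.0883 × 3.3678 × 3.3817 = 1.0056.
T = exp(−1.0056) = 0.3658.

0.366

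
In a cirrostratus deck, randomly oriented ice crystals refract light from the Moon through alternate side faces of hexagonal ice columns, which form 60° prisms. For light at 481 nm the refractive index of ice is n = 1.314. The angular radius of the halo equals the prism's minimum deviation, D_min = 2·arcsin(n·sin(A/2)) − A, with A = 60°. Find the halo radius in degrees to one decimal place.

n·sin(A/2) = 1.314 × sin 30° = 1.314 × 0.5000 = 0.6570.
D_min = 2·arcsin(0.6570) − 60° = 2 × 41.071° − 60° = 22.143°.

22.1°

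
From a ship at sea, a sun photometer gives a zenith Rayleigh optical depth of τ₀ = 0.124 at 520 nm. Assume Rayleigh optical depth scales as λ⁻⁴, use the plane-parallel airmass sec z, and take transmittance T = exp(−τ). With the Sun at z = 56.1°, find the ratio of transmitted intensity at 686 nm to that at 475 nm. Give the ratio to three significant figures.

1.28

Airmass: sec 56.1° = 1.7929.
τ(686 nm) = 0.124 × (520/686)⁴ × 1.7929 = 0.124 × 0.3302 × 1.7929 = 0.0734.
τ(475 nm) = 0.124 × (520/475)⁴ × 1.7929 = 0.124 × 1.4363 × 1.7929 = 0.3193.
T(686)/T(475) = exp(τ_B − τ_A) = exp(0.2459) = 1.2788.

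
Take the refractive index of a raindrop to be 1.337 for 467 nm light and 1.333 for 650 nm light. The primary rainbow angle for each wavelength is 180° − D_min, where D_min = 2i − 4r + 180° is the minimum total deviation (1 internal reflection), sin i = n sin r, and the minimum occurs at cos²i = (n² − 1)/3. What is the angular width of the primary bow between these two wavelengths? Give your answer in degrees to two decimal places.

0.58°

At 467 nm (n = 1.337): cos²i = 0.26252 → i = 59.178°, r = 39.964°, D_min = 138.500°, rainbow angle = 41.500°.
At 650 nm (n = 1.333): cos²i = 0.25896 → i = 59.410°, r = 40.225°, D_min = 137.922°, rainbow angle = 42.078°.
Angular width = |41.500° − 42.078°| = 0.578°.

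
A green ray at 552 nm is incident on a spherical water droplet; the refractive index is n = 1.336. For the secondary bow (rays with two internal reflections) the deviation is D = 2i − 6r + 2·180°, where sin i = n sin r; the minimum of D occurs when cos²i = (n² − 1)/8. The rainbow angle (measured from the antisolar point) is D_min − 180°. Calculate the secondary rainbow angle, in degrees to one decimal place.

cos²i = (1.78490 − 1)/8 = 0.09811; i = arccos(0.31323) = 71.746°.
sin r = sin 71.746°/1.336 = 0.71084; r = 45.303°.
D_min = 2·71.746° − 6·45.303° + 360° = 231.674°.
Rainbow angle = D_min − 180° = 51.674°.

51.7°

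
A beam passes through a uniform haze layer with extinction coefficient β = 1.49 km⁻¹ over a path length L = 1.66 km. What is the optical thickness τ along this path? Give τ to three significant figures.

τ = β·L = 1.49 × 1.66 = 2.4734.

2.47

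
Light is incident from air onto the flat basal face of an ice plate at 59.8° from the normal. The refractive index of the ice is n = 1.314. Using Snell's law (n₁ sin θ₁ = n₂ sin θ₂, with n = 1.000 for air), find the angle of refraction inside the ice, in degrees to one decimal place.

41.1°

Snell: sin θ_r = sin θ_i / n = sin 59.8° / 1.314 = 0.8643 / 1.314 = 0.6577.
θ_r = arcsin(0.6577) = 41.13°.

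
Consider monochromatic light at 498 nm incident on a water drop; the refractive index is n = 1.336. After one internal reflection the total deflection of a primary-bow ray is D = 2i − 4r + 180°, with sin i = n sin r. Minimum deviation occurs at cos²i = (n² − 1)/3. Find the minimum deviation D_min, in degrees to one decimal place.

138.4°

cos²i = (1.78490 − 1)/3 = 0.26163; i = arccos(0.51150) = 59.236°.
sin r = sin 59.236°/1.336 = 0.64318; r = 40.029°.
D_min = 2·59.236° − 4·40.029° + 180° = 138.356°.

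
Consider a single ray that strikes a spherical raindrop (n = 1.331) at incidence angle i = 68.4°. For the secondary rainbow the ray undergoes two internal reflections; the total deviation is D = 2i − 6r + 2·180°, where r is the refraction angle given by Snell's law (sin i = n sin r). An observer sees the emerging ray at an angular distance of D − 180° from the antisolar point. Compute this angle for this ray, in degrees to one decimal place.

sin r = sin 68.4° / 1.331 = 0.9298/1.331 = 0.6986; r = 44.31°.
D = 2·68.4° − 6·44.31° + 2·180° = 136.80° − 265.87° + 360° = 230.93°.
Angle from antisolar point = D − 180° = 50.93°.

50.9°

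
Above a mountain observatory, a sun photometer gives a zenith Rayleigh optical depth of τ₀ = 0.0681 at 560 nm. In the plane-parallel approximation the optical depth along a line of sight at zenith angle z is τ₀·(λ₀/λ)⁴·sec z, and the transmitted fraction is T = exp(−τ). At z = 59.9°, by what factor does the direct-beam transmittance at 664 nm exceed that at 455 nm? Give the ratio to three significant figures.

1.27

Airmass: sec 59.9° = 1.9940.
τ(664 nm) = 0.0681 × (560/664)⁴ × 1.9940 = 0.0681 × 0.5059 × 1.9940 = 0.0687.
τ(455 nm) = 0.0681 × (560/455)⁴ × 1.9940 = 0.0681 × 2.2946 × 1.9940 = 0.3116.
T(664)/T(455) = exp(τ_B − τ_A) = exp(0.2429) = 1.2749.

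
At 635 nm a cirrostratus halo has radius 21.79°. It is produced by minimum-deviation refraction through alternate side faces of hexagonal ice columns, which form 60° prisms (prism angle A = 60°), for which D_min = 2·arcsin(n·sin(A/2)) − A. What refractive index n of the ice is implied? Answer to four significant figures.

1.309

Rearranging: n = sin((D_min + A)/2) / sin(A/2).
(D_min + A)/2 = (21.79° + 60°)/2 = 40.895°.
n = sin 40.895° / sin 30° = 0.6547 / 0.5000 = 1.3093.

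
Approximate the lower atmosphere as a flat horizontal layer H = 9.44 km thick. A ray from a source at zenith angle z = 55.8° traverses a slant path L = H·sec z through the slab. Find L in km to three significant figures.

sec z = 1/cos 55.8° = 1.7791.
L = 9.44 × 1.7791 = 16.795 km.

16.8 km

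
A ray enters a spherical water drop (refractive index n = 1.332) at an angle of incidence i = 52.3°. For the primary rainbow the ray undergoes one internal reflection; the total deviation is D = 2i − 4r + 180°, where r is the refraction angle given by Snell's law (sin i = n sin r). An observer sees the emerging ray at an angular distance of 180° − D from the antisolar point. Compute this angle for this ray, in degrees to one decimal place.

41.2°

sin r = sin 52.3° / 1.332 = 0.7912/1.332 = 0.5940; r = 36.44°.
D = 2·52.3° − 4·36.44° + 180° = 104.60° − 145.77° + 180° = 138.83°.
Angle from antisolar point = 180° − D = 41.17°.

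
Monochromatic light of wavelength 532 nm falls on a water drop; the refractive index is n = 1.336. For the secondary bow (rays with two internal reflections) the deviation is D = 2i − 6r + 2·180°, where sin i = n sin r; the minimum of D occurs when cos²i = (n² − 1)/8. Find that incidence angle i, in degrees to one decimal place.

cos²i = (1.336² − 1)/8 = (1.78490 − 1)/8 = 0.09811.
cos i = 0.31323, so i = 71.746°.

71.7°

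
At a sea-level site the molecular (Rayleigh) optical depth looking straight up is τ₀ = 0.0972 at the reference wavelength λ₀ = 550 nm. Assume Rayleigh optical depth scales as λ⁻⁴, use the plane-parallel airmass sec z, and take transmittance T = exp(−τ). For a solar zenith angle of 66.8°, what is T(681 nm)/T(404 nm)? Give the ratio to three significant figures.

2.10

Airmass: sec 66.8° = 2.5384.
τ(681 nm) = 0.0972 × (550/681)⁴ × 2.5384 = 0.0972 × 0.4255 × 2.5384 = 0.1050.
τ(404 nm) = 0.0972 × (550/404)⁴ × 2.5384 = 0.0972 × 3.4350 × 2.5384 = 0.8475.
T(681)/T(404) = exp(τ_B − τ_A) = exp(0.7426) = 2.1013.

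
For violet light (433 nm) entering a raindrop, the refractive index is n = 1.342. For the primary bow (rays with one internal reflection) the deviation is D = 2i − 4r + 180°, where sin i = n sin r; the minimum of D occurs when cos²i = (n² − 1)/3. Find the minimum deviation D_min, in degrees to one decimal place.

139.2°

cos²i = (1.80096 − 1)/3 = 0.26699; i = arccos(0.51671) = 58.888°.
sin r = sin 58.888°/1.342 = 0.63797; r = 39.641°.
D_min = 2·58.888° − 4·39.641° + 180° = 139.213°.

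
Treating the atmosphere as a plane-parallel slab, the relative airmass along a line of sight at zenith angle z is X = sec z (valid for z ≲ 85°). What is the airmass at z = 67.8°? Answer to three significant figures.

2.65

X = sec z = 1/cos 67.8° = 1/0.3778 = 2.6466.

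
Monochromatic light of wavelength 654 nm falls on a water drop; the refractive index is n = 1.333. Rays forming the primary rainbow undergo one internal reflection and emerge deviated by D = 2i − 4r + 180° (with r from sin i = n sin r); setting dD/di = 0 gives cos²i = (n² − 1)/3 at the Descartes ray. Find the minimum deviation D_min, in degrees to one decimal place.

cos²i = (1.77689 − 1)/3 = 0.25896; i = arccos(0.50888) = 59.410°.
sin r = sin 59.410°/1.333 = 0.64579; r = 40.225°.
D_min = 2·59.410° − 4·40.225° + 180° = 137.922°.

137.9°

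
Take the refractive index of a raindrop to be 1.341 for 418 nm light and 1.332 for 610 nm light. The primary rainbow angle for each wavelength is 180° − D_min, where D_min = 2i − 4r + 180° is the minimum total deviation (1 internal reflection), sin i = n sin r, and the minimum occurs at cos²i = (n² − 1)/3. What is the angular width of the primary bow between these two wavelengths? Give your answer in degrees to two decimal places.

At 418 nm (n = 1.341): cos²i = 0.26609 → i = 58.946°, r = 39.705°, D_min = 139.071°, rainbow angle = 40.929°.
At 610 nm (n = 1.332): cos²i = 0.25807 → i = 59.469°, r = 40.290°, D_min = 137.776°, rainbow angle = 42.224°.
Angular width = |40.929° − 42.224°| = 1.295°.

1.29°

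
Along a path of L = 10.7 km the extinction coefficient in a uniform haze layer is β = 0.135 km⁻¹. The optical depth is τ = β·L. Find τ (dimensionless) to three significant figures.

1.44

τ = β·L = 0.135 × 10.7 = 1.4445.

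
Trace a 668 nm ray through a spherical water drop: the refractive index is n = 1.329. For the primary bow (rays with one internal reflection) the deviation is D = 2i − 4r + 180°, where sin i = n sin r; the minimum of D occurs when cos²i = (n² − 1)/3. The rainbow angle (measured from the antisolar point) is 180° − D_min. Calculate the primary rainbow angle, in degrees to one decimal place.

cos²i = (1.76624 − 1)/3 = 0.25541; i = arccos(0.50538) = 59.643°.
sin r = sin 59.643°/1.329 = 0.64928; r = 40.487°.
D_min = 2·59.643° − 4·40.487° + 180° = 137.337°.
Rainbow angle = 180° − D_min = 42.663°.

42.7°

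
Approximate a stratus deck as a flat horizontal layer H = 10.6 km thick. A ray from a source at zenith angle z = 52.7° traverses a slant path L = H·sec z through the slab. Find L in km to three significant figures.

17.5 km

sec z = 1/cos 52.7° = 1.6502.
L = 10.6 × 1.6502 = 17.492 km.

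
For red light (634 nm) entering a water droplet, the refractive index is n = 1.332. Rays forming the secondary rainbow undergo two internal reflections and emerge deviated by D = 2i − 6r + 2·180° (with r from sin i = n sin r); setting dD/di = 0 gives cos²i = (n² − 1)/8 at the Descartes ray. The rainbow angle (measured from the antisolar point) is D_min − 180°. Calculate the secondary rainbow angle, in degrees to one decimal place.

cos²i = (1.77422 − 1)/8 = 0.09678; i = arccos(0.31109) = 71.875°.
sin r = sin 71.875°/1.332 = 0.71350; r = 45.520°.
D_min = 2·71.875° − 6·45.520° + 360° = 230.628°.
Rainbow angle = D_min − 180° = 50.628°.

50.6°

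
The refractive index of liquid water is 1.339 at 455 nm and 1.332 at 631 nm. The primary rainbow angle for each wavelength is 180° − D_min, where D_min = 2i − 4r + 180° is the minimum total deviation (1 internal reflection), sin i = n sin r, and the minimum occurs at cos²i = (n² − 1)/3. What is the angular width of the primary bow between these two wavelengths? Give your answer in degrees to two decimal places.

At 455 nm (n = 1.339): cos²i = 0.26431 → i = 59.062°, r = 39.834°, D_min = 138.786°, rainbow angle = 41.214°.
At 631 nm (n = 1.332): cos²i = 0.25807 → i = 59.469°, r = 40.290°, D_min = 137.776°, rainbow angle = 42.224°.
Angular width = |41.214° − 42.224°| = 1.010°.

1.01°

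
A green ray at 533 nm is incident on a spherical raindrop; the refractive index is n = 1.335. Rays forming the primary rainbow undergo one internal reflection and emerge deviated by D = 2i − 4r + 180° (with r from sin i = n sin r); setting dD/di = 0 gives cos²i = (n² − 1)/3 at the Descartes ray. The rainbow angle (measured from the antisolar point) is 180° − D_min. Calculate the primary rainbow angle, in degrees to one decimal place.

cos²i = (1.78222 − 1)/3 = 0.26074; i = arccos(0.51063) = 59.294°.
sin r = sin 59.294°/1.335 = 0.64405; r = 40.094°.
D_min = 2·59.294° − 4·40.094° + 180° = 138.212°.
Rainbow angle = 180° − D_min = 41.788°.

41.8°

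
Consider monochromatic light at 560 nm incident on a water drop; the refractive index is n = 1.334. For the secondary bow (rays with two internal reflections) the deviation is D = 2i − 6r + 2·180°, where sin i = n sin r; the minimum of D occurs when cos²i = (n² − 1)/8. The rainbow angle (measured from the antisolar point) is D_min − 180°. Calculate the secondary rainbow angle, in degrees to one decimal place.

51.2°

cos²i = (1.77956 − 1)/8 = 0.09744; i = arccos(0.31216) = 71.810°.
sin r = sin 71.810°/1.334 = 0.71217; r = 45.411°.
D_min = 2·71.810° − 6·45.411° + 360° = 231.153°.
Rainbow angle = D_min − 180° = 51.153°.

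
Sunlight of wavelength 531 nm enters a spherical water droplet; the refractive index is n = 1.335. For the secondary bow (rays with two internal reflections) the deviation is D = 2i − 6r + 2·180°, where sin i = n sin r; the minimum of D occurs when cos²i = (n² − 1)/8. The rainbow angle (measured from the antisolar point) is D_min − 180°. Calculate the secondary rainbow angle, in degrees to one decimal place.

cos²i = (1.78222 − 1)/8 = 0.09778; i = arccos(0.31269) = 71.778°.
sin r = sin 71.778°/1.335 = 0.71150; r = 45.357°.
D_min = 2·71.778° − 6·45.357° + 360° = 231.414°.
Rainbow angle = D_min − 180° = 51.414°.

51.4°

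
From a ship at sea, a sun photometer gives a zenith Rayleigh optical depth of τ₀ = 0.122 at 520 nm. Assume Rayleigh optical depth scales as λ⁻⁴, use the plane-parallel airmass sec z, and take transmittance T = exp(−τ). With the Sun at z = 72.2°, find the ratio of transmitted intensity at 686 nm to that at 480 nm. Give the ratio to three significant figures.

1.52

Airmass: sec 72.2° = 3.2712.
τ(686 nm) = 0.122 × (520/686)⁴ × 3.2712 = 0.122 × 0.3302 × 3.2712 = 0.1318.
τ(480 nm) = 0.122 × (520/480)⁴ × 3.2712 = 0.122 × 1.3774 × 3.2712 = 0.5497.
T(686)/T(480) = exp(τ_B − τ_A) = exp(0.4179) = 1.5188.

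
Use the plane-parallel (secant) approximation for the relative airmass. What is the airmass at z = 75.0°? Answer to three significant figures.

X = sec z = 1/cos 75.0° = 1/0.2588 = 3.8637.

3.86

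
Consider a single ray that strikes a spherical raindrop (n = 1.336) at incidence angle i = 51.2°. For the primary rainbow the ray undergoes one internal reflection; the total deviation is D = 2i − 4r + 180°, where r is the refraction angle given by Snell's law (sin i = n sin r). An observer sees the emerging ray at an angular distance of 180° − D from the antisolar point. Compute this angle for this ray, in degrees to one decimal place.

40.3°

sin r = sin 51.2° / 1.336 = 0.7793/1.336 = 0.5833; r = 35.69°.
D = 2·51.2° − 4·35.69° + 180° = 102.40° − 142.74° + 180° = 139.66°.
Angle from antisolar point = 180° − D = 40.34°.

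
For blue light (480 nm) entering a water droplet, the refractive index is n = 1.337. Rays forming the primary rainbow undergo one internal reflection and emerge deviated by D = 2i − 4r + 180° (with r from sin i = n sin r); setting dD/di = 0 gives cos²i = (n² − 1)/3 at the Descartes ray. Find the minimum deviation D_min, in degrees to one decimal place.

cos²i = (1.78757 − 1)/3 = 0.26252; i = arccos(0.51237) = 59.178°.
sin r = sin 59.178°/1.337 = 0.64231; r = 39.964°.
D_min = 2·59.178° − 4·39.964° + 180° = 138.500°.

138.5°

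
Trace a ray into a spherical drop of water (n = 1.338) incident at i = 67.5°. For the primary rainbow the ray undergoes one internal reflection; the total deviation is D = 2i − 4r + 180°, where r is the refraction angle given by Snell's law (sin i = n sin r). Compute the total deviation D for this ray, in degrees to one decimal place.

sin r = sin 67.5° / 1.338 = 0.9239/1.338 = 0.6905; r = 43.67°.
D = 2·67.5° − 4·43.67° + 180° = 135.00° − 174.68° + 180° = 140.32°.

140.3°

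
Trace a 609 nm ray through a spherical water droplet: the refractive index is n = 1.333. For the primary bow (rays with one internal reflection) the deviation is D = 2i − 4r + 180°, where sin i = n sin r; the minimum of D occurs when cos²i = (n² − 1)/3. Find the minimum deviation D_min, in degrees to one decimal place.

137.9°

cos²i = (1.77689 − 1)/3 = 0.25896; i = arccos(0.50888) = 59.410°.
sin r = sin 59.410°/1.333 = 0.64579; r = 40.225°.
D_min = 2·59.410° − 4·40.225° + 180° = 137.922°.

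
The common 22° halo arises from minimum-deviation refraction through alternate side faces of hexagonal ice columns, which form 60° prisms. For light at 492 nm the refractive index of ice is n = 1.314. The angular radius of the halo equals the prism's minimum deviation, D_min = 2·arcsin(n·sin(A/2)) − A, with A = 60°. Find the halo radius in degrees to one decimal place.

22.1°

n·sin(A/2) = 1.314 × sin 30° = 1.314 × 0.5000 = 0.6570.
D_min = 2·arcsin(0.6570) − 60° = 2 × 41.071° − 60° = 22.143°.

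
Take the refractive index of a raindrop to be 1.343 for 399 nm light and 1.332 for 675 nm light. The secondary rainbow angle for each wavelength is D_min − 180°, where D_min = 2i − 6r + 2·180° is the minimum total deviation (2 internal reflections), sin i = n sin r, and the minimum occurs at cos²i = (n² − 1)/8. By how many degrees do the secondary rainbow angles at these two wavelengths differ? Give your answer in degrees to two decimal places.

At 399 nm (n = 1.343): cos²i = 0.10046 → i = 71.522°, r = 44.928°, D_min = 233.478°, rainbow angle = 53.478°.
At 675 nm (n = 1.332): cos²i = 0.09678 → i = 71.875°, r = 45.520°, D_min = 230.628°, rainbow angle = 50.628°.
Angular width = |53.478° − 50.628°| = 2.849°.

2.85°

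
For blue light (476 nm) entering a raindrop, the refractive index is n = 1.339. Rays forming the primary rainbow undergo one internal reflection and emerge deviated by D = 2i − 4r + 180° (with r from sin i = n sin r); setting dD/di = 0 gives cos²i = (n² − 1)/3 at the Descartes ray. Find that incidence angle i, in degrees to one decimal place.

cos²i = (1.339² − 1)/3 = (1.79292 − 1)/3 = 0.26431.
cos i = 0.51411, so i = 59.062°.

59.1°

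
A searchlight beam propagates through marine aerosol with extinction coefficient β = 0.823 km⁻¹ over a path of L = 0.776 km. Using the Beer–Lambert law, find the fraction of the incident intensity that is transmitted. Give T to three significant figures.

τ = β·L = 0.823 × 0.776 = 0.6386.
T = exp(−0.6386) = 0.5280.

0.528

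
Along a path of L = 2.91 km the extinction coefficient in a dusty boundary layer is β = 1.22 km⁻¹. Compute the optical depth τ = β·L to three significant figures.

τ = β·L = 1.22 × 2.91 = 3.5502.

3.55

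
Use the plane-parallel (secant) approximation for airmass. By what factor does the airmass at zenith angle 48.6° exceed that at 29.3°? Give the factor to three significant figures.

X(48.6°)/X(29.3°) = sec 48.6° / sec 29.3° = cos 29.3° / cos 48.6° = 0.8721/0.6613 = 1.3187.

1.32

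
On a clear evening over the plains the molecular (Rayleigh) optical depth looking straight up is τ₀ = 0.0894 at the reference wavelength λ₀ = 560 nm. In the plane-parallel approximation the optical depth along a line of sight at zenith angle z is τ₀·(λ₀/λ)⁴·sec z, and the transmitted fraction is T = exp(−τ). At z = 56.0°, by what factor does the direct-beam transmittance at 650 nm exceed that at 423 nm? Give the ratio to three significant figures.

1.50

Airmass: sec 56.0° = 1.7883.
τ(650 nm) = 0.0894 × (560/650)⁴ × 1.7883 = 0.0894 × 0.5509 × 1.7883 = 0.0881.
τ(423 nm) = 0.0894 × (560/423)⁴ × 1.7883 = 0.0894 × 3.0718 × 1.7883 = 0.4911.
T(650)/T(423) = exp(τ_B − τ_A) = exp(0.4030) = 1.4963.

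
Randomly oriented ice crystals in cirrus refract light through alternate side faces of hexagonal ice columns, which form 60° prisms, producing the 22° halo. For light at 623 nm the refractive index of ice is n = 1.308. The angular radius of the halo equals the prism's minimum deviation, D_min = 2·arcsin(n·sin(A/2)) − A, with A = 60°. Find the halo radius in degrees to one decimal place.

n·sin(A/2) = 1.308 × sin 30° = 1.308 × 0.5000 = 0.6540.
D_min = 2·arcsin(0.6540) − 60° = 2 × 40.844° − 60° = 21.688°.

21.7°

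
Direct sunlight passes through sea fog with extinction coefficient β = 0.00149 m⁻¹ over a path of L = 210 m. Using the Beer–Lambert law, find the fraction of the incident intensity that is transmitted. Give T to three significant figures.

0.731

τ = β·L = 0.00149 × 210 = 0.3129.
T = exp(−0.3129) = 0.7313.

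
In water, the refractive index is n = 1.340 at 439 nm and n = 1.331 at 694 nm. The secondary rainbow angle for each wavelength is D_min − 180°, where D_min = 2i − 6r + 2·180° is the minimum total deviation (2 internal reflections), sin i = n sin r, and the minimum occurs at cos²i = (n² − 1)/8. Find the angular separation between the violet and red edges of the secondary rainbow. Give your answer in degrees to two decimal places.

At 439 nm (n = 1.340): cos²i = 0.09945 → i = 71.618°, r = 45.088°, D_min = 232.709°, rainbow angle = 52.709°.
At 694 nm (n = 1.331): cos²i = 0.09645 → i = 71.907°, r = 45.575°, D_min = 230.365°, rainbow angle = 50.365°.
Angular width = |52.709° − 50.365°| = 2.344°.

2.34°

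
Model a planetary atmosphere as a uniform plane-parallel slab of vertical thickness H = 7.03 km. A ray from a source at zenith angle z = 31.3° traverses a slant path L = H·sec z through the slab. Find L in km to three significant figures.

8.23 km

sec z = 1/cos 31.3° = 1.1703.
L = 7.03 × 1.1703 = 8.227 km.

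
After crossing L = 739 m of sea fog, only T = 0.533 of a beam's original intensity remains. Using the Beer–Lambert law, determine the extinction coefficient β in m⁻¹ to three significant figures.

Beer–Lambert: T = exp(−βL) ⇒ β = −ln(T)/L = −ln(0.533)/739 = 0.6292/739 = 0.0008515 m⁻¹.

0.000851 m⁻¹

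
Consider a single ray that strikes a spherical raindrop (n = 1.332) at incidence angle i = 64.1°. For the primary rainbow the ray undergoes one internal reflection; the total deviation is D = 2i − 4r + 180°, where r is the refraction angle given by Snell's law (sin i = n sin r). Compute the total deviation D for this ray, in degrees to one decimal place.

138.3°

sin r = sin 64.1° / 1.332 = 0.8996/1.332 = 0.6753; r = 42.48°.
D = 2·64.1° − 4·42.48° + 180° = 128.20° − 169.92° + 180° = 138.28°.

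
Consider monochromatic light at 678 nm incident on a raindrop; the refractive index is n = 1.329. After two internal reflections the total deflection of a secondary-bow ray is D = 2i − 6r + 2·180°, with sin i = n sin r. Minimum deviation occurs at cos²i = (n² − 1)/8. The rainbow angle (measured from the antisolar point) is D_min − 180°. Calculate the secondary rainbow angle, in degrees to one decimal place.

49.8°

cos²i = (1.76624 − 1)/8 = 0.09578; i = arccos(0.30948) = 71.972°.
sin r = sin 71.972°/1.329 = 0.71550; r = 45.685°.
D_min = 2·71.972° − 6·45.685° + 360° = 229.837°.
Rainbow angle = D_min − 180° = 49.837°.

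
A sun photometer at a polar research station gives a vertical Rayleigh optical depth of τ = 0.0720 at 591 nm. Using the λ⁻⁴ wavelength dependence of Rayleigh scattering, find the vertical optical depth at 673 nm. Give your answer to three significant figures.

τ(673 nm) = τ(591 nm) × (591/673)⁴ = 0.0720 × (0.8782)⁴ = 0.0720 × 0.5947 = 0.0428.

0.0428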